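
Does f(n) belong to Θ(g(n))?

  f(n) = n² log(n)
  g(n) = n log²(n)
False

f(n) = n² log(n) is O(n² log n), and g(n) = n log²(n) is O(n log² n).
Since they have different growth rates, f(n) = Θ(g(n)) is false.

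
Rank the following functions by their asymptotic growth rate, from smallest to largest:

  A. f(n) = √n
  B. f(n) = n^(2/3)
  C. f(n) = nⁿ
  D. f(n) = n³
A < B < D < C

Comparing growth rates:
A = √n is O(√n)
B = n^(2/3) is O(n^(2/3))
D = n³ is O(n³)
C = nⁿ is O(nⁿ)

Therefore, the order from slowest to fastest is: A < B < D < C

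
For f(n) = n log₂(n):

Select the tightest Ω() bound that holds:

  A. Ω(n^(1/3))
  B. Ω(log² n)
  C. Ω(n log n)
C

f(n) = n log₂(n) is Ω(n log n).
All listed options are valid Big-Ω bounds (lower bounds),
but Ω(n log n) is the tightest (largest valid bound).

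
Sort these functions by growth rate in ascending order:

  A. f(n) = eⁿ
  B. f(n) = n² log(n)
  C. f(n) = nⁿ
B < A < C

Comparing growth rates:
B = n² log(n) is O(n² log n)
A = eⁿ is O(eⁿ)
C = nⁿ is O(nⁿ)

Therefore, the order from slowest to fastest is: B < A < C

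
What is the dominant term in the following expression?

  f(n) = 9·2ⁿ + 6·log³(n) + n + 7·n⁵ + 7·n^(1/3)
9·2ⁿ

Looking at each term:
  - 9·2ⁿ is O(2ⁿ)
  - 6·log³(n) is O(log³ n)
  - n is O(n)
  - 7·n⁵ is O(n⁵)
  - 7·n^(1/3) is O(n^(1/3))

The term 9·2ⁿ (O(2ⁿ)) grows fastest and dominates all others.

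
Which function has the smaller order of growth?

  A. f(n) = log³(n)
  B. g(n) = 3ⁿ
A

f(n) = log³(n) is O(log³ n), while g(n) = 3ⁿ is O(3ⁿ).
Since O(log³ n) grows slower than O(3ⁿ), f(n) is dominated.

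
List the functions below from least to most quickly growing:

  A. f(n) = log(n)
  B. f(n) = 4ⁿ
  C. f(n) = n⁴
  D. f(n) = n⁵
A < C < D < B

Comparing growth rates:
A = log(n) is O(log n)
C = n⁴ is O(n⁴)
D = n⁵ is O(n⁵)
B = 4ⁿ is O(4ⁿ)

Therefore, the order from slowest to fastest is: A < C < D < B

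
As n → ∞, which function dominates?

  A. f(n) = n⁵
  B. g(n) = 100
A

f(n) = n⁵ is O(n⁵), while g(n) = 100 is O(1).
Since O(n⁵) grows faster than O(1), f(n) dominates.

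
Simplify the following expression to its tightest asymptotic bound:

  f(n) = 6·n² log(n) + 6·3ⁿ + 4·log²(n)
Θ(3ⁿ)

Order the terms by growth rate: 4·log²(n) ≺ 6·n² log(n) ≺ 6·3ⁿ.
The fastest-growing term 6·3ⁿ dominates as n → ∞; dropping its constant factor gives Θ(3ⁿ).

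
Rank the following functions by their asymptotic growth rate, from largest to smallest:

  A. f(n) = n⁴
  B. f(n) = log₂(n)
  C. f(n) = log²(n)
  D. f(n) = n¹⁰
D > A > C > B

Comparing growth rates:
D = n¹⁰ is O(n¹⁰)
A = n⁴ is O(n⁴)
C = log²(n) is O(log² n)
B = log₂(n) is O(log n)

Therefore, the order from fastest to slowest is: D > A > C > B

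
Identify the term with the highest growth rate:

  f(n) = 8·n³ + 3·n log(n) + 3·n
8·n³

Looking at each term:
  - 8·n³ is O(n³)
  - 3·n log(n) is O(n log n)
  - 3·n is O(n)

The term 8·n³ (O(n³)) grows fastest and dominates all others.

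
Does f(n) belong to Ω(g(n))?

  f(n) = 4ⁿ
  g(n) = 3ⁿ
True

f(n) = 4ⁿ is O(4ⁿ), and g(n) = 3ⁿ is O(3ⁿ).
Since O(4ⁿ) grows at least as fast as O(3ⁿ), f(n) = Ω(g(n)) is true.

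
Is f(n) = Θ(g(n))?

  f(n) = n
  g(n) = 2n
True

f(n) = n and g(n) = 2n are both O(n).
Since they have the same asymptotic growth rate, f(n) = Θ(g(n)) is true.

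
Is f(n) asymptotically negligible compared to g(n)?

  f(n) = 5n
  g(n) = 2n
False

f(n) = 5n is O(n), and g(n) = 2n is O(n).
Since they have the same growth rate, f(n) = o(g(n)) is false.
(f = o(g) requires f to grow strictly slower, not equal.)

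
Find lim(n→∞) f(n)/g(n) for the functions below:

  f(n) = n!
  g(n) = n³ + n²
∞

Since n! (O(n!)) grows faster than n³ + n² (O(n³)),
the ratio f(n)/g(n) → ∞ as n → ∞.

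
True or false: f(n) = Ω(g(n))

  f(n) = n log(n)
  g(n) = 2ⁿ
False

f(n) = n log(n) is O(n log n), and g(n) = 2ⁿ is O(2ⁿ).
Since O(n log n) grows slower than O(2ⁿ), f(n) = Ω(g(n)) is false.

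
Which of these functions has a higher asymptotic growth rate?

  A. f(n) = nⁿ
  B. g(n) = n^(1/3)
A

f(n) = nⁿ is O(nⁿ), while g(n) = n^(1/3) is O(n^(1/3)).
Since O(nⁿ) grows faster than O(n^(1/3)), f(n) dominates.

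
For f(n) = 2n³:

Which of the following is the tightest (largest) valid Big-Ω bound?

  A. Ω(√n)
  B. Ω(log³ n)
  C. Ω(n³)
C

f(n) = 2n³ is Ω(n³).
All listed options are valid Big-Ω bounds (lower bounds),
but Ω(n³) is the tightest (largest valid bound).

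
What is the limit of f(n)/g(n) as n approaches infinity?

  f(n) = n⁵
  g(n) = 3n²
∞

Since n⁵ (O(n⁵)) grows faster than 3n² (O(n²)),
the ratio f(n)/g(n) → ∞ as n → ∞.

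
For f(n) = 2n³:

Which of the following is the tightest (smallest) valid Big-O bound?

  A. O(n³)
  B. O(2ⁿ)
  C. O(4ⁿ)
A

f(n) = 2n³ is O(n³).
All listed options are valid Big-O bounds (upper bounds),
but O(n³) is the tightest (smallest valid bound).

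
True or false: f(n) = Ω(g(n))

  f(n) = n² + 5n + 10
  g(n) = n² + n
True

f(n) = n² + 5n + 10 and g(n) = n² + n are both O(n²).
Big-Ω permits equal growth rates (f ≥ c·g for some c > 0), so f(n) = Ω(g(n)) is true.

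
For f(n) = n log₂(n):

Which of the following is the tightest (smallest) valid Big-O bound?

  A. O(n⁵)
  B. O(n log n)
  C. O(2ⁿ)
B

f(n) = n log₂(n) is O(n log n).
All listed options are valid Big-O bounds (upper bounds),
but O(n log n) is the tightest (smallest valid bound).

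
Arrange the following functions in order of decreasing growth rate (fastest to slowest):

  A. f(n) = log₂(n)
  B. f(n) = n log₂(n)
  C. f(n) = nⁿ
C > B > A

Comparing growth rates:
C = nⁿ is O(nⁿ)
B = n log₂(n) is O(n log n)
A = log₂(n) is O(log n)

Therefore, the order from fastest to slowest is: C > B > A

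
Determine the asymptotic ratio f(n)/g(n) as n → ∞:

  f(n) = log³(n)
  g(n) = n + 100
0

Since log³(n) (O(log³ n)) grows slower than n + 100 (O(n)),
the ratio f(n)/g(n) → 0 as n → ∞.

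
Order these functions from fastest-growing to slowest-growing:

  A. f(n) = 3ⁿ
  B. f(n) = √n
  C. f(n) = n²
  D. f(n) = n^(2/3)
A > C > D > B

Comparing growth rates:
A = 3ⁿ is O(3ⁿ)
C = n² is O(n²)
D = n^(2/3) is O(n^(2/3))
B = √n is O(√n)

Therefore, the order from fastest to slowest is: A > C > D > B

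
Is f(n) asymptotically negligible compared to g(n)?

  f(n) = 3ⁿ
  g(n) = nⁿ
True

f(n) = 3ⁿ is O(3ⁿ), and g(n) = nⁿ is O(nⁿ).
Since O(3ⁿ) grows strictly slower than O(nⁿ), f(n) = o(g(n)) is true.
This means lim(n→∞) f(n)/g(n) = 0.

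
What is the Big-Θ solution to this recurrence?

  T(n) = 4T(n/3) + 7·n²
Θ(n²)

Master Theorem: a = 4, b = 3, f(n) = 7·n².
Compute the critical exponent d = log₃(4) = 1.262.
Compare f(n) = Θ(n²) against n^d:
  k = 2 > d = 1.262, so f(n) = Ω(n^(d+ε)) — Case 3.
  Regularity: a·(n/b)^2/n^2 = a/b^2 = 4/9 < 1 ✓.
  The top-level work dominates: T(n) = Θ(f(n)) = Θ(n²).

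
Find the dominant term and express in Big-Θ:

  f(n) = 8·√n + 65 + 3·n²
Θ(n²)

Order the terms by growth rate: 65 ≺ 8·√n ≺ 3·n².
The fastest-growing term 3·n² dominates as n → ∞; dropping its constant factor gives Θ(n²).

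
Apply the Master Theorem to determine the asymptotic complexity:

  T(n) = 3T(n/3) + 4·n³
Θ(n³)

Master Theorem: a = 3, b = 3, f(n) = 4·n³.
Compute the critical exponent d = log₃(3) = 1.
Compare f(n) = Θ(n³) against n^d:
  k = 3 > d = 1, so f(n) = Ω(n^(d+ε)) — Case 3.
  Regularity: a·(n/b)^3/n^3 = a/b^3 = 3/27 < 1 ✓.
  The top-level work dominates: T(n) = Θ(f(n)) = Θ(n³).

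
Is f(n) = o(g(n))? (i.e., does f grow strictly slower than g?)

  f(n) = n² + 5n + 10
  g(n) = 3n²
False

f(n) = n² + 5n + 10 is O(n²), and g(n) = 3n² is O(n²).
Since they have the same growth rate, f(n) = o(g(n)) is false.
(f = o(g) requires f to grow strictly slower, not equal.)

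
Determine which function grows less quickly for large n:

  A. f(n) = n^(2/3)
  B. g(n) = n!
A

f(n) = n^(2/3) is O(n^(2/3)), while g(n) = n! is O(n!).
Since O(n^(2/3)) grows slower than O(n!), f(n) is dominated.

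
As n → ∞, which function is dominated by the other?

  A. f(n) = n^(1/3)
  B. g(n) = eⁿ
A

f(n) = n^(1/3) is O(n^(1/3)), while g(n) = eⁿ is O(eⁿ).
Since O(n^(1/3)) grows slower than O(eⁿ), f(n) is dominated.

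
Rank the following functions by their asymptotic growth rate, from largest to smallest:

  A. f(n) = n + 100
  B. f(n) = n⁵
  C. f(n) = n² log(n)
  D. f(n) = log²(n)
B > C > A > D

Comparing growth rates:
B = n⁵ is O(n⁵)
C = n² log(n) is O(n² log n)
A = n + 100 is O(n)
D = log²(n) is O(log² n)

Therefore, the order from fastest to slowest is: B > C > A > D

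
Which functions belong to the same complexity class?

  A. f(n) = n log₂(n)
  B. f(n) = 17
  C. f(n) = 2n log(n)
A and C

Examining each function:
  A. n log₂(n) is O(n log n)
  B. 17 is O(1)
  C. 2n log(n) is O(n log n)

Functions A and C both have the same complexity class.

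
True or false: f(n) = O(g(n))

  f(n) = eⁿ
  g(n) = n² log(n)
False

f(n) = eⁿ is O(eⁿ), and g(n) = n² log(n) is O(n² log n).
Since O(eⁿ) grows faster than O(n² log n), f(n) = O(g(n)) is false.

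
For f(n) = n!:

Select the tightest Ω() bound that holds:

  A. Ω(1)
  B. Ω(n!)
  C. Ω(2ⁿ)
B

f(n) = n! is Ω(n!).
All listed options are valid Big-Ω bounds (lower bounds),
but Ω(n!) is the tightest (largest valid bound).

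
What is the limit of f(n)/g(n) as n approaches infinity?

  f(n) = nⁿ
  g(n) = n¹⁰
∞

Since nⁿ (O(nⁿ)) grows faster than n¹⁰ (O(n¹⁰)),
the ratio f(n)/g(n) → ∞ as n → ∞.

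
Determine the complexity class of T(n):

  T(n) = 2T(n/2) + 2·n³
Θ(n³)

Master Theorem: a = 2, b = 2, f(n) = 2·n³.
Compute the critical exponent d = log₂(2) = 1.
Compare f(n) = Θ(n³) against n^d:
  k = 3 > d = 1, so f(n) = Ω(n^(d+ε)) — Case 3.
  Regularity: a·(n/b)^3/n^3 = a/b^3 = 2/8 < 1 ✓.
  The top-level work dominates: T(n) = Θ(f(n)) = Θ(n³).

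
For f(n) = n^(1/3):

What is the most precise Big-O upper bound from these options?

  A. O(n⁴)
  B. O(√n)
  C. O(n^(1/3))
C

f(n) = n^(1/3) is O(n^(1/3)).
All listed options are valid Big-O bounds (upper bounds),
but O(n^(1/3)) is the tightest (smallest valid bound).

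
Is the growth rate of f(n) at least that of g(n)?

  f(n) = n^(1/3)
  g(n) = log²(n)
True

f(n) = n^(1/3) is O(n^(1/3)), and g(n) = log²(n) is O(log² n).
Since O(n^(1/3)) grows at least as fast as O(log² n), f(n) = Ω(g(n)) is true.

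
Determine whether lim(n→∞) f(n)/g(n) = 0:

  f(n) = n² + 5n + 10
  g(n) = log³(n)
False

f(n) = n² + 5n + 10 is O(n²), and g(n) = log³(n) is O(log³ n).
Since O(n²) grows faster than or equal to O(log³ n), f(n) = o(g(n)) is false.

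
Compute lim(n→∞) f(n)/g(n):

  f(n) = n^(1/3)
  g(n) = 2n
0

Since n^(1/3) (O(n^(1/3))) grows slower than 2n (O(n)),
the ratio f(n)/g(n) → 0 as n → ∞.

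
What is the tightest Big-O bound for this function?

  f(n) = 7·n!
O(n!)

The dominant term in 7·n! is 7·n!, which is Θ(n!).
Constants are absorbed, so the tightest bound is O(n!).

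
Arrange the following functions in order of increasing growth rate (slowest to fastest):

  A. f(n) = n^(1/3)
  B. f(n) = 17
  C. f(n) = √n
B < A < C

Comparing growth rates:
B = 17 is O(1)
A = n^(1/3) is O(n^(1/3))
C = √n is O(√n)

Therefore, the order from slowest to fastest is: B < A < C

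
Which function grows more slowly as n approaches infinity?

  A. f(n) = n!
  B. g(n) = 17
B

f(n) = n! is O(n!), while g(n) = 17 is O(1).
Since O(1) grows slower than O(n!), g(n) is dominated.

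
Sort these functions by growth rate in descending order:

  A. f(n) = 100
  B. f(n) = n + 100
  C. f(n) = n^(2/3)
B > C > A

Comparing growth rates:
B = n + 100 is O(n)
C = n^(2/3) is O(n^(2/3))
A = 100 is O(1)

Therefore, the order from fastest to slowest is: B > C > A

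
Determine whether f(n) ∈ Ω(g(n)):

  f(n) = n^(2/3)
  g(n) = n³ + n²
False

f(n) = n^(2/3) is O(n^(2/3)), and g(n) = n³ + n² is O(n³).
Since O(n^(2/3)) grows slower than O(n³), f(n) = Ω(g(n)) is false.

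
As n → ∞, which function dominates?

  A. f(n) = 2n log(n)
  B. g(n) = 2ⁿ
B

f(n) = 2n log(n) is O(n log n), while g(n) = 2ⁿ is O(2ⁿ).
Since O(2ⁿ) grows faster than O(n log n), g(n) dominates.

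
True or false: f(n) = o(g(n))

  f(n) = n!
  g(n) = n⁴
False

f(n) = n! is O(n!), and g(n) = n⁴ is O(n⁴).
Since O(n!) grows faster than or equal to O(n⁴), f(n) = o(g(n)) is false.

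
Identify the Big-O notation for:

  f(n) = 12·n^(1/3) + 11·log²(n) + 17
O(n^(1/3))

The dominant term in 12·n^(1/3) + 11·log²(n) + 17 is 12·n^(1/3), which is Θ(n^(1/3)).
Lower-order terms (11·log²(n), 17) are asymptotically negligible.
Constants are absorbed, so the tightest bound is O(n^(1/3)).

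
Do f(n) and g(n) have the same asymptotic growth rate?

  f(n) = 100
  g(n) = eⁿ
False

f(n) = 100 is O(1), and g(n) = eⁿ is O(eⁿ).
Since they have different growth rates, f(n) = Θ(g(n)) is false.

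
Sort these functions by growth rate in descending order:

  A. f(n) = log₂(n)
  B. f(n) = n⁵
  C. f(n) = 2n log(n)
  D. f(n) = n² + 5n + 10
B > D > C > A

Comparing growth rates:
B = n⁵ is O(n⁵)
D = n² + 5n + 10 is O(n²)
C = 2n log(n) is O(n log n)
A = log₂(n) is O(log n)

Therefore, the order from fastest to slowest is: B > D > C > A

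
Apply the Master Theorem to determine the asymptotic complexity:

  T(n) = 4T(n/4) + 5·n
Θ(n log n)

Master Theorem: a = 4, b = 4, f(n) = 5·n.
Compute the critical exponent d = log₄(4) = 1.
Compare f(n) = Θ(n) against n^d:
  k = 1 = d, so f(n) = Θ(n^d) — Case 2.
  Work is balanced across levels: T(n) = Θ(n^d log n) = Θ(n log n).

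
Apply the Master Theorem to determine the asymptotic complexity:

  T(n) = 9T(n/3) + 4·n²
Θ(n² log n)

Master Theorem: a = 9, b = 3, f(n) = 4·n².
Compute the critical exponent d = log₃(9) = 2.
Compare f(n) = Θ(n²) against n^d:
  k = 2 = d, so f(n) = Θ(n^d) — Case 2.
  Work is balanced across levels: T(n) = Θ(n^d log n) = Θ(n² log n).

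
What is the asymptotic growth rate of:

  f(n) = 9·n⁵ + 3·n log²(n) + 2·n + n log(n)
Θ(n⁵)

Order the terms by growth rate: 2·n ≺ n log(n) ≺ 3·n log²(n) ≺ 9·n⁵.
The fastest-growing term 9·n⁵ dominates as n → ∞; dropping its constant factor gives Θ(n⁵).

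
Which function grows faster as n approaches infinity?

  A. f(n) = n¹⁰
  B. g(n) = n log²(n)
A

f(n) = n¹⁰ is O(n¹⁰), while g(n) = n log²(n) is O(n log² n).
Since O(n¹⁰) grows faster than O(n log² n), f(n) dominates.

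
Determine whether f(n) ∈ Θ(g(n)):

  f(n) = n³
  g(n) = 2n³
True

f(n) = n³ and g(n) = 2n³ are both O(n³).
Since they have the same asymptotic growth rate, f(n) = Θ(g(n)) is true.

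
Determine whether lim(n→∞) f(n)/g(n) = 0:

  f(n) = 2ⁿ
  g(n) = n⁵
False

f(n) = 2ⁿ is O(2ⁿ), and g(n) = n⁵ is O(n⁵).
Since O(2ⁿ) grows faster than or equal to O(n⁵), f(n) = o(g(n)) is false.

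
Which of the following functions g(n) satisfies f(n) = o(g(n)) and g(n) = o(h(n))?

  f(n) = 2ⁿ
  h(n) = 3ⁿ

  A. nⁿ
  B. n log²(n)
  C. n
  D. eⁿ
D

We need g(n) with 2ⁿ = o(g(n)) and g(n) = o(3ⁿ), i.e. O(2ⁿ) ≺ g ≺ O(3ⁿ).
Check each option:
  A. nⁿ — O(nⁿ) does not grow strictly slower than h(n)
  B. n log²(n) — O(n log² n) does not grow strictly faster than f(n)
  C. n — O(n) does not grow strictly faster than f(n)
  D. eⁿ — O(eⁿ) is strictly between O(2ⁿ) and O(3ⁿ) ✓

Only option D (eⁿ) lies strictly between.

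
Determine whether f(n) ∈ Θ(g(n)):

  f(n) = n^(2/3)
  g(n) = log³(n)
False

f(n) = n^(2/3) is O(n^(2/3)), and g(n) = log³(n) is O(log³ n).
Since they have different growth rates, f(n) = Θ(g(n)) is false.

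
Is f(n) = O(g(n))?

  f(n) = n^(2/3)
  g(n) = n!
True

f(n) = n^(2/3) is O(n^(2/3)), and g(n) = n! is O(n!).
Since O(n^(2/3)) ⊆ O(n!) (f grows no faster than g), f(n) = O(g(n)) is true.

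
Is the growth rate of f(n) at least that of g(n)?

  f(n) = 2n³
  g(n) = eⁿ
False

f(n) = 2n³ is O(n³), and g(n) = eⁿ is O(eⁿ).
Since O(n³) grows slower than O(eⁿ), f(n) = Ω(g(n)) is false.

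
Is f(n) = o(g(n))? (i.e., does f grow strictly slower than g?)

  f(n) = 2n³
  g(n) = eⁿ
True

f(n) = 2n³ is O(n³), and g(n) = eⁿ is O(eⁿ).
Since O(n³) grows strictly slower than O(eⁿ), f(n) = o(g(n)) is true.
This means lim(n→∞) f(n)/g(n) = 0.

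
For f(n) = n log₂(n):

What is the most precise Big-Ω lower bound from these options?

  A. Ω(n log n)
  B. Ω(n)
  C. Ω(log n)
A

f(n) = n log₂(n) is Ω(n log n).
All listed options are valid Big-Ω bounds (lower bounds),
but Ω(n log n) is the tightest (largest valid bound).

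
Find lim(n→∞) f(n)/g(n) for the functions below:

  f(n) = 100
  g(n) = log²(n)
0

Since 100 (O(1)) grows slower than log²(n) (O(log² n)),
the ratio f(n)/g(n) → 0 as n → ∞.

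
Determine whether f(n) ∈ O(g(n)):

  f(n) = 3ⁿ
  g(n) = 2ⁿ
False

f(n) = 3ⁿ is O(3ⁿ), and g(n) = 2ⁿ is O(2ⁿ).
Since O(3ⁿ) grows faster than O(2ⁿ), f(n) = O(g(n)) is false.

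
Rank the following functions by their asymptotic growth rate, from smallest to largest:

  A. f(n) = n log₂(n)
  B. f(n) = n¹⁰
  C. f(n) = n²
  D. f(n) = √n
D < A < C < B

Comparing growth rates:
D = √n is O(√n)
A = n log₂(n) is O(n log n)
C = n² is O(n²)
B = n¹⁰ is O(n¹⁰)

Therefore, the order from slowest to fastest is: D < A < C < B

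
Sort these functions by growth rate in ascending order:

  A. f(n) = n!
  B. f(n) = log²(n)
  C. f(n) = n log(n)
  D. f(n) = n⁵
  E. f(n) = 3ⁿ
B < C < D < E < A

Comparing growth rates:
B = log²(n) is O(log² n)
C = n log(n) is O(n log n)
D = n⁵ is O(n⁵)
E = 3ⁿ is O(3ⁿ)
A = n! is O(n!)

Therefore, the order from slowest to fastest is: B < C < D < E < A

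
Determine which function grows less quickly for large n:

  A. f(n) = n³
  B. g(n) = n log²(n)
B

f(n) = n³ is O(n³), while g(n) = n log²(n) is O(n log² n).
Since O(n log² n) grows slower than O(n³), g(n) is dominated.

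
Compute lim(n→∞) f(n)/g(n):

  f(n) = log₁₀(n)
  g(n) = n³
0

Since log₁₀(n) (O(log n)) grows slower than n³ (O(n³)),
the ratio f(n)/g(n) → 0 as n → ∞.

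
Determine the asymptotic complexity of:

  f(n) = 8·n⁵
O(n⁵)

The dominant term in 8·n⁵ is 8·n⁵, which is Θ(n⁵).
Constants are absorbed, so the tightest bound is O(n⁵).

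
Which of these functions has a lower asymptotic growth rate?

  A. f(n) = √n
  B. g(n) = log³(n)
B

f(n) = √n is O(√n), while g(n) = log³(n) is O(log³ n).
Since O(log³ n) grows slower than O(√n), g(n) is dominated.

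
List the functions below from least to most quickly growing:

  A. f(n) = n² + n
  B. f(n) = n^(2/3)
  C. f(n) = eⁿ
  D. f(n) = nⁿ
B < A < C < D

Comparing growth rates:
B = n^(2/3) is O(n^(2/3))
A = n² + n is O(n²)
C = eⁿ is O(eⁿ)
D = nⁿ is O(nⁿ)

Therefore, the order from slowest to fastest is: B < A < C < D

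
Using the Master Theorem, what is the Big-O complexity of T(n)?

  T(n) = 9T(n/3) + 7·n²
Θ(n² log n)

Master Theorem: a = 9, b = 3, f(n) = 7·n².
Compute the critical exponent d = log₃(9) = 2.
Compare f(n) = Θ(n²) against n^d:
  k = 2 = d, so f(n) = Θ(n^d) — Case 2.
  Work is balanced across levels: T(n) = Θ(n^d log n) = Θ(n² log n).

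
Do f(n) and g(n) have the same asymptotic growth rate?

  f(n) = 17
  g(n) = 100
True

f(n) = 17 and g(n) = 100 are both O(1).
Since they have the same asymptotic growth rate, f(n) = Θ(g(n)) is true.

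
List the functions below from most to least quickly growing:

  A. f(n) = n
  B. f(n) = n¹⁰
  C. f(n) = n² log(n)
B > C > A

Comparing growth rates:
B = n¹⁰ is O(n¹⁰)
C = n² log(n) is O(n² log n)
A = n is O(n)

Therefore, the order from fastest to slowest is: B > C > A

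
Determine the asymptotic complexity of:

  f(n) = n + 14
O(n)

The dominant term in n + 14 is n, which is Θ(n).
Lower-order terms (14) are asymptotically negligible.
Constants are absorbed, so the tightest bound is O(n).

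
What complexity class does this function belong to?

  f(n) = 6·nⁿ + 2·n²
O(nⁿ)

The dominant term in 6·nⁿ + 2·n² is 6·nⁿ, which is Θ(nⁿ).
Lower-order terms (2·n²) are asymptotically negligible.
Constants are absorbed, so the tightest bound is O(nⁿ).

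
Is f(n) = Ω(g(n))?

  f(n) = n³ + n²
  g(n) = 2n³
True

f(n) = n³ + n² and g(n) = 2n³ are both O(n³).
Big-Ω permits equal growth rates (f ≥ c·g for some c > 0), so f(n) = Ω(g(n)) is true.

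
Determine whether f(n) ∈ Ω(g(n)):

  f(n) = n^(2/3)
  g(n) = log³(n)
True

f(n) = n^(2/3) is O(n^(2/3)), and g(n) = log³(n) is O(log³ n).
Since O(n^(2/3)) grows at least as fast as O(log³ n), f(n) = Ω(g(n)) is true.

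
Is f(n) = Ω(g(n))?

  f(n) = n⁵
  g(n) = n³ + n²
True

f(n) = n⁵ is O(n⁵), and g(n) = n³ + n² is O(n³).
Since O(n⁵) grows at least as fast as O(n³), f(n) = Ω(g(n)) is true.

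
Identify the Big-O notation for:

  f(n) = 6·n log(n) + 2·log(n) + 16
O(n log n)

The dominant term in 6·n log(n) + 2·log(n) + 16 is 6·n log(n), which is Θ(n log n).
Lower-order terms (2·log(n), 16) are asymptotically negligible.
Constants are absorbed, so the tightest bound is O(n log n).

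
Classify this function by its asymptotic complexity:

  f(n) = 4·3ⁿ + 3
O(3ⁿ)

The dominant term in 4·3ⁿ + 3 is 4·3ⁿ, which is Θ(3ⁿ).
Lower-order terms (3) are asymptotically negligible.
Constants are absorbed, so the tightest bound is O(3ⁿ).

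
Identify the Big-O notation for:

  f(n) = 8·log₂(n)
O(log n)

The dominant term in 8·log₂(n) is 8·log₂(n), which is Θ(log n).
Constants are absorbed, so the tightest bound is O(log n).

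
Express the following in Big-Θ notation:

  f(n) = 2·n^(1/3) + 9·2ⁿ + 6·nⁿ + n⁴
Θ(nⁿ)

Order the terms by growth rate: 2·n^(1/3) ≺ n⁴ ≺ 9·2ⁿ ≺ 6·nⁿ.
The fastest-growing term 6·nⁿ dominates as n → ∞; dropping its constant factor gives Θ(nⁿ).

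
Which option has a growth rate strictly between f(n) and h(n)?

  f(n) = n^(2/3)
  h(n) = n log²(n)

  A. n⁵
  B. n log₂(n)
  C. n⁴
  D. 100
B

We need g(n) with n^(2/3) = o(g(n)) and g(n) = o(n log²(n)), i.e. O(n^(2/3)) ≺ g ≺ O(n log² n).
Check each option:
  A. n⁵ — O(n⁵) does not grow strictly slower than h(n)
  B. n log₂(n) — O(n log n) is strictly between O(n^(2/3)) and O(n log² n) ✓
  C. n⁴ — O(n⁴) does not grow strictly slower than h(n)
  D. 100 — O(1) does not grow strictly faster than f(n)

Only option B (n log₂(n)) lies strictly between.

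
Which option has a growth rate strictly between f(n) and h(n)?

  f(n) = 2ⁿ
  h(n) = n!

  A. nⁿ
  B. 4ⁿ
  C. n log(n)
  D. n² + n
B

We need g(n) with 2ⁿ = o(g(n)) and g(n) = o(n!), i.e. O(2ⁿ) ≺ g ≺ O(n!).
Check each option:
  A. nⁿ — O(nⁿ) does not grow strictly slower than h(n)
  B. 4ⁿ — O(4ⁿ) is strictly between O(2ⁿ) and O(n!) ✓
  C. n log(n) — O(n log n) does not grow strictly faster than f(n)
  D. n² + n — O(n²) does not grow strictly faster than f(n)

Only option B (4ⁿ) lies strictly between.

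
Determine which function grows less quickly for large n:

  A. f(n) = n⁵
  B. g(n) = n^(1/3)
B

f(n) = n⁵ is O(n⁵), while g(n) = n^(1/3) is O(n^(1/3)).
Since O(n^(1/3)) grows slower than O(n⁵), g(n) is dominated.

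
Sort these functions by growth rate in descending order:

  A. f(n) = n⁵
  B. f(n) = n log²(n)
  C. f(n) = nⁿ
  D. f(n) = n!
C > D > A > B

Comparing growth rates:
C = nⁿ is O(nⁿ)
D = n! is O(n!)
A = n⁵ is O(n⁵)
B = n log²(n) is O(n log² n)

Therefore, the order from fastest to slowest is: C > D > A > B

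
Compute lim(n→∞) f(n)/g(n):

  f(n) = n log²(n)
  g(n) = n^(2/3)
∞

Since n log²(n) (O(n log² n)) grows faster than n^(2/3) (O(n^(2/3))),
the ratio f(n)/g(n) → ∞ as n → ∞.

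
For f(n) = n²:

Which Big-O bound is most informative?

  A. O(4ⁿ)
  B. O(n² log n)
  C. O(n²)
C

f(n) = n² is O(n²).
All listed options are valid Big-O bounds (upper bounds),
but O(n²) is the tightest (smallest valid bound).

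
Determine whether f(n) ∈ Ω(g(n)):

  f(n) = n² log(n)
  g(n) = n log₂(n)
True

f(n) = n² log(n) is O(n² log n), and g(n) = n log₂(n) is O(n log n).
Since O(n² log n) grows at least as fast as O(n log n), f(n) = Ω(g(n)) is true.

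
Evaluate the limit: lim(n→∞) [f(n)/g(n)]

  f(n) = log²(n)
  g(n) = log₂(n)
∞

Since log²(n) (O(log² n)) grows faster than log₂(n) (O(log n)),
the ratio f(n)/g(n) → ∞ as n → ∞.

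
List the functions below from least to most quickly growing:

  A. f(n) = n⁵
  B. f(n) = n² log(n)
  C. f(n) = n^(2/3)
C < B < A

Comparing growth rates:
C = n^(2/3) is O(n^(2/3))
B = n² log(n) is O(n² log n)
A = n⁵ is O(n⁵)

Therefore, the order from slowest to fastest is: C < B < A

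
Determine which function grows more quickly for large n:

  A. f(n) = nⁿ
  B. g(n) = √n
A

f(n) = nⁿ is O(nⁿ), while g(n) = √n is O(√n).
Since O(nⁿ) grows faster than O(√n), f(n) dominates.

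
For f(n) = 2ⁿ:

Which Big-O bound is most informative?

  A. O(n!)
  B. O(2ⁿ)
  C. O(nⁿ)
B

f(n) = 2ⁿ is O(2ⁿ).
All listed options are valid Big-O bounds (upper bounds),
but O(2ⁿ) is the tightest (smallest valid bound).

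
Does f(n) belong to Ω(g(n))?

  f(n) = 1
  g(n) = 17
True

f(n) = 1 and g(n) = 17 are both O(1).
Big-Ω permits equal growth rates (f ≥ c·g for some c > 0), so f(n) = Ω(g(n)) is true.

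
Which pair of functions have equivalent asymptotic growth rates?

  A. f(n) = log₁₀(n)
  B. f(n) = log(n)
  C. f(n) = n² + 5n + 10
A and B

Examining each function:
  A. log₁₀(n) is O(log n)
  B. log(n) is O(log n)
  C. n² + 5n + 10 is O(n²)

Functions A and B both have the same complexity class.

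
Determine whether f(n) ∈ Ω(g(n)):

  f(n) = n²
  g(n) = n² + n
True

f(n) = n² and g(n) = n² + n are both O(n²).
Big-Ω permits equal growth rates (f ≥ c·g for some c > 0), so f(n) = Ω(g(n)) is true.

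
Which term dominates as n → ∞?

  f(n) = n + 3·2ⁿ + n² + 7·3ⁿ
7·3ⁿ

Looking at each term:
  - n is O(n)
  - 3·2ⁿ is O(2ⁿ)
  - n² is O(n²)
  - 7·3ⁿ is O(3ⁿ)

The term 7·3ⁿ (O(3ⁿ)) grows fastest and dominates all others.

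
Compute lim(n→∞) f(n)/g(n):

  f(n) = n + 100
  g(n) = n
1

Since n + 100 and n have the same growth rate (O(n)),
the ratio converges to a constant: 1.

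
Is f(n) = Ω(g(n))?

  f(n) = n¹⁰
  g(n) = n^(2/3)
True

f(n) = n¹⁰ is O(n¹⁰), and g(n) = n^(2/3) is O(n^(2/3)).
Since O(n¹⁰) grows at least as fast as O(n^(2/3)), f(n) = Ω(g(n)) is true.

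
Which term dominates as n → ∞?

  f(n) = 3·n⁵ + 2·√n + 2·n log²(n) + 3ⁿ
3ⁿ

Looking at each term:
  - 3·n⁵ is O(n⁵)
  - 2·√n is O(√n)
  - 2·n log²(n) is O(n log² n)
  - 3ⁿ is O(3ⁿ)

The term 3ⁿ (O(3ⁿ)) grows fastest and dominates all others.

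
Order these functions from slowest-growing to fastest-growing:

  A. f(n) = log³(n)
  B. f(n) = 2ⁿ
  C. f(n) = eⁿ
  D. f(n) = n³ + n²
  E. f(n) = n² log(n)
A < E < D < B < C

Comparing growth rates:
A = log³(n) is O(log³ n)
E = n² log(n) is O(n² log n)
D = n³ + n² is O(n³)
B = 2ⁿ is O(2ⁿ)
C = eⁿ is O(eⁿ)

Therefore, the order from slowest to fastest is: A < E < D < B < C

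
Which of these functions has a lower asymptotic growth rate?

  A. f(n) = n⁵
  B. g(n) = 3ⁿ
A

f(n) = n⁵ is O(n⁵), while g(n) = 3ⁿ is O(3ⁿ).
Since O(n⁵) grows slower than O(3ⁿ), f(n) is dominated.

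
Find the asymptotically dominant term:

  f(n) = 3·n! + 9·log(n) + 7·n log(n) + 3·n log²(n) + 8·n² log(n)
3·n!

Looking at each term:
  - 3·n! is O(n!)
  - 9·log(n) is O(log n)
  - 7·n log(n) is O(n log n)
  - 3·n log²(n) is O(n log² n)
  - 8·n² log(n) is O(n² log n)

The term 3·n! (O(n!)) grows fastest and dominates all others.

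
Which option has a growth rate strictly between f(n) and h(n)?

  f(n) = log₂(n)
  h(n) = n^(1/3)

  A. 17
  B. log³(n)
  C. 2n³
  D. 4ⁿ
B

We need g(n) with log₂(n) = o(g(n)) and g(n) = o(n^(1/3)), i.e. O(log n) ≺ g ≺ O(n^(1/3)).
Check each option:
  A. 17 — O(1) does not grow strictly faster than f(n)
  B. log³(n) — O(log³ n) is strictly between O(log n) and O(n^(1/3)) ✓
  C. 2n³ — O(n³) does not grow strictly slower than h(n)
  D. 4ⁿ — O(4ⁿ) does not grow strictly slower than h(n)

Only option B (log³(n)) lies strictly between.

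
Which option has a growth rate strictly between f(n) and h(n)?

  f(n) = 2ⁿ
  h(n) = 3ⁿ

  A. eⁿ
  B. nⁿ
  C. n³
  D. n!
A

We need g(n) with 2ⁿ = o(g(n)) and g(n) = o(3ⁿ), i.e. O(2ⁿ) ≺ g ≺ O(3ⁿ).
Check each option:
  A. eⁿ — O(eⁿ) is strictly between O(2ⁿ) and O(3ⁿ) ✓
  B. nⁿ — O(nⁿ) does not grow strictly slower than h(n)
  C. n³ — O(n³) does not grow strictly faster than f(n)
  D. n! — O(n!) does not grow strictly slower than h(n)

Only option A (eⁿ) lies strictly between.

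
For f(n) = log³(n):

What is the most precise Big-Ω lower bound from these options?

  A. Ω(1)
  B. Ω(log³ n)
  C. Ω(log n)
B

f(n) = log³(n) is Ω(log³ n).
All listed options are valid Big-Ω bounds (lower bounds),
but Ω(log³ n) is the tightest (largest valid bound).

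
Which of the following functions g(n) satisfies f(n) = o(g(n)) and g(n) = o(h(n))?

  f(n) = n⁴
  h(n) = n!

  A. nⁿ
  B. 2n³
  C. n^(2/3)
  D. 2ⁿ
D

We need g(n) with n⁴ = o(g(n)) and g(n) = o(n!), i.e. O(n⁴) ≺ g ≺ O(n!).
Check each option:
  A. nⁿ — O(nⁿ) does not grow strictly slower than h(n)
  B. 2n³ — O(n³) does not grow strictly faster than f(n)
  C. n^(2/3) — O(n^(2/3)) does not grow strictly faster than f(n)
  D. 2ⁿ — O(2ⁿ) is strictly between O(n⁴) and O(n!) ✓

Only option D (2ⁿ) lies strictly between.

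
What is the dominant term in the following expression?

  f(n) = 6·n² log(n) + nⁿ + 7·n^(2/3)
nⁿ

Looking at each term:
  - 6·n² log(n) is O(n² log n)
  - nⁿ is O(nⁿ)
  - 7·n^(2/3) is O(n^(2/3))

The term nⁿ (O(nⁿ)) grows fastest and dominates all others.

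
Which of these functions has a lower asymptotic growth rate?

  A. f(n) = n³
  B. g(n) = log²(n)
B

f(n) = n³ is O(n³), while g(n) = log²(n) is O(log² n).
Since O(log² n) grows slower than O(n³), g(n) is dominated.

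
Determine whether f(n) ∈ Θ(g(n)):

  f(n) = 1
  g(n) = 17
True

f(n) = 1 and g(n) = 17 are both O(1).
Since they have the same asymptotic growth rate, f(n) = Θ(g(n)) is true.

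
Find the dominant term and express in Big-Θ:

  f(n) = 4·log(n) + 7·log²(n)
Θ(log² n)

Order the terms by growth rate: 4·log(n) ≺ 7·log²(n).
The fastest-growing term 7·log²(n) dominates as n → ∞; dropping its constant factor gives Θ(log² n).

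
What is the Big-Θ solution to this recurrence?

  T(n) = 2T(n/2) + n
Θ(n log n)

Master Theorem: a = 2, b = 2, f(n) = n.
Compute the critical exponent d = log₂(2) = 1.
Compare f(n) = Θ(n) against n^d:
  k = 1 = d, so f(n) = Θ(n^d) — Case 2.
  Work is balanced across levels: T(n) = Θ(n^d log n) = Θ(n log n).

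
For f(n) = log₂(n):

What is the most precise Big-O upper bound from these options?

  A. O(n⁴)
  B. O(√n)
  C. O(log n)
C

f(n) = log₂(n) is O(log n).
All listed options are valid Big-O bounds (upper bounds),
but O(log n) is the tightest (smallest valid bound).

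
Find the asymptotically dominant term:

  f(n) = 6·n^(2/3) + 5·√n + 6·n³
6·n³

Looking at each term:
  - 6·n^(2/3) is O(n^(2/3))
  - 5·√n is O(√n)
  - 6·n³ is O(n³)

The term 6·n³ (O(n³)) grows fastest and dominates all others.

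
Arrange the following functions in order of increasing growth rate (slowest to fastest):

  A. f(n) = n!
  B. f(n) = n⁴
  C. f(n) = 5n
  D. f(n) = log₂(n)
D < C < B < A

Comparing growth rates:
D = log₂(n) is O(log n)
C = 5n is O(n)
B = n⁴ is O(n⁴)
A = n! is O(n!)

Therefore, the order from slowest to fastest is: D < C < B < A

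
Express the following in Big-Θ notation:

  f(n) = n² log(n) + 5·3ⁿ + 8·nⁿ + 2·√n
Θ(nⁿ)

Order the terms by growth rate: 2·√n ≺ n² log(n) ≺ 5·3ⁿ ≺ 8·nⁿ.
The fastest-growing term 8·nⁿ dominates as n → ∞; dropping its constant factor gives Θ(nⁿ).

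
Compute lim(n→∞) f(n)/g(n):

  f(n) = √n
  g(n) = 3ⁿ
0

Since √n (O(√n)) grows slower than 3ⁿ (O(3ⁿ)),
the ratio f(n)/g(n) → 0 as n → ∞.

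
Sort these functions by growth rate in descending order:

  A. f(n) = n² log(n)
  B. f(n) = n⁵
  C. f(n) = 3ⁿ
C > B > A

Comparing growth rates:
C = 3ⁿ is O(3ⁿ)
B = n⁵ is O(n⁵)
A = n² log(n) is O(n² log n)

Therefore, the order from fastest to slowest is: C > B > A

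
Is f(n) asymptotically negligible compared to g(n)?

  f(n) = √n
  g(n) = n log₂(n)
True

f(n) = √n is O(√n), and g(n) = n log₂(n) is O(n log n).
Since O(√n) grows strictly slower than O(n log n), f(n) = o(g(n)) is true.
This means lim(n→∞) f(n)/g(n) = 0.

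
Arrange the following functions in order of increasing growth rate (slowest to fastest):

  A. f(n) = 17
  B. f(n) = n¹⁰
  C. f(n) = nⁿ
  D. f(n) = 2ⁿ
A < B < D < C

Comparing growth rates:
A = 17 is O(1)
B = n¹⁰ is O(n¹⁰)
D = 2ⁿ is O(2ⁿ)
C = nⁿ is O(nⁿ)

Therefore, the order from slowest to fastest is: A < B < D < C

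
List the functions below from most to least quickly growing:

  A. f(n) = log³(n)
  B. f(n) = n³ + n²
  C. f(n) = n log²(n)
B > C > A

Comparing growth rates:
B = n³ + n² is O(n³)
C = n log²(n) is O(n log² n)
A = log³(n) is O(log³ n)

Therefore, the order from fastest to slowest is: B > C > A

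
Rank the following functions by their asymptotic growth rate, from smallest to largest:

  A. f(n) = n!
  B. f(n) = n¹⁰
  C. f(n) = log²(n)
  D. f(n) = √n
C < D < B < A

Comparing growth rates:
C = log²(n) is O(log² n)
D = √n is O(√n)
B = n¹⁰ is O(n¹⁰)
A = n! is O(n!)

Therefore, the order from slowest to fastest is: C < D < B < A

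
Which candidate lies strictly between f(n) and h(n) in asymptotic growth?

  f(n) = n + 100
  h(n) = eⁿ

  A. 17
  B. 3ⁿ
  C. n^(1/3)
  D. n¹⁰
D

We need g(n) with n + 100 = o(g(n)) and g(n) = o(eⁿ), i.e. O(n) ≺ g ≺ O(eⁿ).
Check each option:
  A. 17 — O(1) does not grow strictly faster than f(n)
  B. 3ⁿ — O(3ⁿ) does not grow strictly slower than h(n)
  C. n^(1/3) — O(n^(1/3)) does not grow strictly faster than f(n)
  D. n¹⁰ — O(n¹⁰) is strictly between O(n) and O(eⁿ) ✓

Only option D (n¹⁰) lies strictly between.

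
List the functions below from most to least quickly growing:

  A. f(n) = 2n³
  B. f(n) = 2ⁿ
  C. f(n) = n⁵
B > C > A

Comparing growth rates:
B = 2ⁿ is O(2ⁿ)
C = n⁵ is O(n⁵)
A = 2n³ is O(n³)

Therefore, the order from fastest to slowest is: B > C > A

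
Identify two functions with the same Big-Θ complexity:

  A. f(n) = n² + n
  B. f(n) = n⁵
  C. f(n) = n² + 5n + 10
A and C

Examining each function:
  A. n² + n is O(n²)
  B. n⁵ is O(n⁵)
  C. n² + 5n + 10 is O(n²)

Functions A and C both have the same complexity class.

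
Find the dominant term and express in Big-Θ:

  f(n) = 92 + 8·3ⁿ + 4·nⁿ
Θ(nⁿ)

Order the terms by growth rate: 92 ≺ 8·3ⁿ ≺ 4·nⁿ.
The fastest-growing term 4·nⁿ dominates as n → ∞; dropping its constant factor gives Θ(nⁿ).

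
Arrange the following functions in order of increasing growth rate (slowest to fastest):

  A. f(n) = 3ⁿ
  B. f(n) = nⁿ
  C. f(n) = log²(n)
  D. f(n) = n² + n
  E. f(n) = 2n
C < E < D < A < B

Comparing growth rates:
C = log²(n) is O(log² n)
E = 2n is O(n)
D = n² + n is O(n²)
A = 3ⁿ is O(3ⁿ)
B = nⁿ is O(nⁿ)

Therefore, the order from slowest to fastest is: C < E < D < A < B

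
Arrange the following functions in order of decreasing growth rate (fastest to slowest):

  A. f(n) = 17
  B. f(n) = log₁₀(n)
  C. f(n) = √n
C > B > A

Comparing growth rates:
C = √n is O(√n)
B = log₁₀(n) is O(log n)
A = 17 is O(1)

Therefore, the order from fastest to slowest is: C > B > A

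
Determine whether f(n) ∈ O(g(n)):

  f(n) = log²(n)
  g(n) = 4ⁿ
True

f(n) = log²(n) is O(log² n), and g(n) = 4ⁿ is O(4ⁿ).
Since O(log² n) ⊆ O(4ⁿ) (f grows no faster than g), f(n) = O(g(n)) is true.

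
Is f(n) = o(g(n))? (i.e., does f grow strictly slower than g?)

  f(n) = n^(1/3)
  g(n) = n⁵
True

f(n) = n^(1/3) is O(n^(1/3)), and g(n) = n⁵ is O(n⁵).
Since O(n^(1/3)) grows strictly slower than O(n⁵), f(n) = o(g(n)) is true.
This means lim(n→∞) f(n)/g(n) = 0.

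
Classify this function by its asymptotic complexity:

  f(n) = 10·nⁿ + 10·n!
O(nⁿ)

The dominant term in 10·nⁿ + 10·n! is 10·nⁿ, which is Θ(nⁿ).
Lower-order terms (10·n!) are asymptotically negligible.
Constants are absorbed, so the tightest bound is O(nⁿ).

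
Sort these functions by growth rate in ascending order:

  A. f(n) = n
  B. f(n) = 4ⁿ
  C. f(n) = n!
A < B < C

Comparing growth rates:
A = n is O(n)
B = 4ⁿ is O(4ⁿ)
C = n! is O(n!)

Therefore, the order from slowest to fastest is: A < B < C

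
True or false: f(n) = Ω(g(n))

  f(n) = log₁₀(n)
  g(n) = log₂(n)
True

f(n) = log₁₀(n) and g(n) = log₂(n) are both O(log n).
Big-Ω permits equal growth rates (f ≥ c·g for some c > 0), so f(n) = Ω(g(n)) is true.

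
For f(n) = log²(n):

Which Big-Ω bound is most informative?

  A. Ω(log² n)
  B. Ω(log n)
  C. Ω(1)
A

f(n) = log²(n) is Ω(log² n).
All listed options are valid Big-Ω bounds (lower bounds),
but Ω(log² n) is the tightest (largest valid bound).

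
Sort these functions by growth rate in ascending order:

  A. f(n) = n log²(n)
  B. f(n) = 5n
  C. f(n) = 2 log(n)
C < B < A

Comparing growth rates:
C = 2 log(n) is O(log n)
B = 5n is O(n)
A = n log²(n) is O(n log² n)

Therefore, the order from slowest to fastest is: C < B < A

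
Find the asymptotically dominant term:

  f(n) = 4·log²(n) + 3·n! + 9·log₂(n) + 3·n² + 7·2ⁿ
3·n!

Looking at each term:
  - 4·log²(n) is O(log² n)
  - 3·n! is O(n!)
  - 9·log₂(n) is O(log n)
  - 3·n² is O(n²)
  - 7·2ⁿ is O(2ⁿ)

The term 3·n! (O(n!)) grows fastest and dominates all others.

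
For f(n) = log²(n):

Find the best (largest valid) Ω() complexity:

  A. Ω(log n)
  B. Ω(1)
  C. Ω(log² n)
C

f(n) = log²(n) is Ω(log² n).
All listed options are valid Big-Ω bounds (lower bounds),
but Ω(log² n) is the tightest (largest valid bound).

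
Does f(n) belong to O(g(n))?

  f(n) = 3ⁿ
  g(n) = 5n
False

f(n) = 3ⁿ is O(3ⁿ), and g(n) = 5n is O(n).
Since O(3ⁿ) grows faster than O(n), f(n) = O(g(n)) is false.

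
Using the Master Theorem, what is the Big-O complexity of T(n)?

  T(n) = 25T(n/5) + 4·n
Θ(n²)

Master Theorem: a = 25, b = 5, f(n) = 4·n.
Compute the critical exponent d = log₅(25) = 2.
Compare f(n) = Θ(n) against n^d:
  k = 1 < d = 2, so f(n) = O(n^(d-ε)) — Case 1.
  The recursion cost dominates: T(n) = Θ(n^d) = Θ(n²).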